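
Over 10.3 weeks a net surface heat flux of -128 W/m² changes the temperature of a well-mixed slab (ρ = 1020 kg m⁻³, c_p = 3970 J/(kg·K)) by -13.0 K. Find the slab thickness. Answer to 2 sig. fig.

15 m

Heat input Q = F Δt = -128 × 6.23×10^6 s = -7.97×10^8 J/m².
Required areal heat capacity C = Q / ΔT = 6.13×10^7 J/(m²·K).
Depth D = C / (ρ c_p) = 6.13×10^7 / (1020 × 3970) = 15.1 m.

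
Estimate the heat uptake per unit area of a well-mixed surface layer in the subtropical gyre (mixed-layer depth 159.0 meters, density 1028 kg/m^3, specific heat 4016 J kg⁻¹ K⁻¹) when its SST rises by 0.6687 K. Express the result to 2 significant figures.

Areal heat capacity C = ρ c_p D = 1028 × 4016 × 159.0 = 6.56×10^8 J/(m²·K).
ΔQ = C ΔT = 6.56×10^8 × 0.6687 = 4.39×10^8 J/m².

4.4×10^8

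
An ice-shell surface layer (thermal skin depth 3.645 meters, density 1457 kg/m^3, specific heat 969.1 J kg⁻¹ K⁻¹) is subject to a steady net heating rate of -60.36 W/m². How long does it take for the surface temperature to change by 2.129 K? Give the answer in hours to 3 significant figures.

50.4 hours

Areal heat capacity C = ρ c_p D = 1457 × 969.1 × 3.645 = 5.15×10^6 J m⁻² K⁻¹.
Time required: Δt = C ΔT / F = 5.15×10^6 × -2.129 / -60.36 = 1.82×10^5 s.
In hours: 1.82×10^5 s / (3600 s/hour) = 50.4 hours.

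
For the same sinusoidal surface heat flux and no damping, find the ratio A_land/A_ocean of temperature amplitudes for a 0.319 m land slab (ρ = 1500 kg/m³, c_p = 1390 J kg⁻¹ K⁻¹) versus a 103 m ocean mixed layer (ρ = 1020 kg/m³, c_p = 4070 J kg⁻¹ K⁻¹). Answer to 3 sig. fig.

643

C_ocean = 1020 × 4070 × 103 = 4.28×10^8 J/(m²·K).
C_land = 1500 × 1390 × 0.319 = 6.65×10^5 J/(m²·K).
Undamped amplitude ∝ 1/C, so A_land/A_ocean = C_ocean/C_land = 643.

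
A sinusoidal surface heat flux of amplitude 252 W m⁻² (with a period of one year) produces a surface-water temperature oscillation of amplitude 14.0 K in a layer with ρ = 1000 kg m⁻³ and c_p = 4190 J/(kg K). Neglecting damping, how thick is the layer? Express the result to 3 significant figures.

ω = 2π / 3.15×10^7 s = 1.99×10^-7 s⁻¹.
Required C = F₀ / (A ω) = 252 / (14.0 × 1.99×10^-7) = 9.03×10^7 J/(m²·K).
D = C / (ρ c_p) = 9.03×10^7 / (1000 × 4190) = 21.6 m.

21.6 m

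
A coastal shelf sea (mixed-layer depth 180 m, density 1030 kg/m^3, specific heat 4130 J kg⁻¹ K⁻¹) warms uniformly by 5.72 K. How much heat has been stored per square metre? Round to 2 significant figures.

Areal heat capacity C = ρ c_p D = 1030 × 4130 × 180 = 7.66×10^8 J/(m²·K).
ΔQ = C ΔT = 7.66×10^8 × 5.72 = 4.38×10^9 J/m².

4.4×10^9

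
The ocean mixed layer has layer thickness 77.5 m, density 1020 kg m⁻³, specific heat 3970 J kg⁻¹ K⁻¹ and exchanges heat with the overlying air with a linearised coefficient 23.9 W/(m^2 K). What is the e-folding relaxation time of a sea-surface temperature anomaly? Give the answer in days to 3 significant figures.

152 days

Areal heat capacity C = ρ c_p D = 1020 × 3970 × 77.5 = 3.14×10^8 J/(m^2 K).
Relaxation time τ = C / λ = 3.14×10^8 / 23.9 = 1.31×10^7 s.
In days: 1.31×10^7 s / (86400 s/day) = 152 days.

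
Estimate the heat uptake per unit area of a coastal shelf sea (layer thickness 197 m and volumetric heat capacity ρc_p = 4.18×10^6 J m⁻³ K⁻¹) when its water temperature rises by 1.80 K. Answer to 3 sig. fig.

Areal heat capacity C = ρc_p × D = 4.18×10^6 × 197 = 8.23×10^8 J m⁻² K⁻¹.
ΔQ = C ΔT = 8.23×10^8 × 1.80 = 1.48×10^9 J/m².

1.48×10^9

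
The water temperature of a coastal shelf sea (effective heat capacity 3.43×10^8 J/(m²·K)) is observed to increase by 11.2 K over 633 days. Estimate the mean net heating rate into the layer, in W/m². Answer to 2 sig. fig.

70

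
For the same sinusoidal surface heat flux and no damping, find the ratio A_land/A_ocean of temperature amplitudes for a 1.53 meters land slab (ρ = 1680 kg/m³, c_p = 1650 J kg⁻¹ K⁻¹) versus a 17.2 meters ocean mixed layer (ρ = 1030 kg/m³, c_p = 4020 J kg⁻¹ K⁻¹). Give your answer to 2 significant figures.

17

C_ocean = 1030 × 4020 × 17.2 = 7.12×10^7 J/(m²·K).
C_land = 1680 × 1650 × 1.53 = 4.24×10^6 J/(m²·K).
Undamped amplitude ∝ 1/C, so A_land/A_ocean = C_ocean/C_land = 16.8.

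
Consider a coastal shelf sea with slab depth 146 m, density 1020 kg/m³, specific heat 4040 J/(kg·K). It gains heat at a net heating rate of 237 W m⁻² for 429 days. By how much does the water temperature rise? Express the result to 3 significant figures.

14.6 K

Areal heat capacity C = ρ c_p D = 1020 × 4040 × 146 = 6.02×10^8 J m⁻² K⁻¹.
Net heat input Q = F Δt = 237 × (429 days × 86400 s/day) = 8.78×10^9 J/m².
ΔT = Q / C = 8.78×10^9 / 6.02×10^8 = 14.6 K.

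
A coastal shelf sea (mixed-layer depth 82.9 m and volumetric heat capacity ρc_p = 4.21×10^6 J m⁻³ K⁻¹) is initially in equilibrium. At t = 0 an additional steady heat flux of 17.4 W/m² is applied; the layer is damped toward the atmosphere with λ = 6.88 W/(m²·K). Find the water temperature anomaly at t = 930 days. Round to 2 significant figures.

2.0 K

Areal heat capacity C = ρc_p × D = 4.21×10^6 × 82.9 = 3.49×10^8 J/(m^2 K).
τ = C / λ = 3.49×10^8 / 6.88 = 5.07×10^7 s.
Equilibrium anomaly ΔT_eq = F / λ = 17.4 / 6.88 = 2.53 K.
t = 930 days = 8.04×10^7 s, so t/τ = 1.58.
ΔT(t) = ΔT_eq (1 − e^(−t/τ)) = 2.53 × (1 − e^−1.58) = 2.01 K.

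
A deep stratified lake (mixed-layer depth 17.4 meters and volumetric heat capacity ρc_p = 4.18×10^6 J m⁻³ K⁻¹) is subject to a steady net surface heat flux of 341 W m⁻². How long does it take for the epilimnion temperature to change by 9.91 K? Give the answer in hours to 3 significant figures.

587 hours

Areal heat capacity C = ρc_p × D = 4.18×10^6 × 17.4 = 7.27×10^7 J/(m²·K).
Time required: Δt = C ΔT / F = 7.27×10^7 × 9.91 / 341 = 2.11×10^6 s.
In hours: 2.11×10^6 s / (3600 s/hour) = 587 hours.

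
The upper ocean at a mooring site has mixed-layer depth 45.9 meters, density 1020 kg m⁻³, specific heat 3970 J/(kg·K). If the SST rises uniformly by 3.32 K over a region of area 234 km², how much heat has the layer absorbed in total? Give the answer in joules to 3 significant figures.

Areal heat capacity C = ρ c_p D = 1020 × 3970 × 45.9 = 1.86×10^8 J/(m^2 K).
Heat per unit area: q = C ΔT = 1.86×10^8 × 3.32 = 6.17×10^8 J/m².
Total heat: Q = q × A = 6.17×10^8 × (234 × 10⁶ m²) = 1.44×10^17 J.

1.44×10^17 J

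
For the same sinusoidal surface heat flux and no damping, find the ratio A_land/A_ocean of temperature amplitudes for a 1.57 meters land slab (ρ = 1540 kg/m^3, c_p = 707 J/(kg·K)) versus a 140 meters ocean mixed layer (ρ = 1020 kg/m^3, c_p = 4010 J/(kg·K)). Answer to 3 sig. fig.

335

C_ocean = 1020 × 4010 × 140 = 5.73×10^8 J/(m²·K).
C_land = 1540 × 707 × 1.57 = 1.71×10^6 J/(m²·K).
Undamped amplitude ∝ 1/C, so A_land/A_ocean = C_ocean/C_land = 335.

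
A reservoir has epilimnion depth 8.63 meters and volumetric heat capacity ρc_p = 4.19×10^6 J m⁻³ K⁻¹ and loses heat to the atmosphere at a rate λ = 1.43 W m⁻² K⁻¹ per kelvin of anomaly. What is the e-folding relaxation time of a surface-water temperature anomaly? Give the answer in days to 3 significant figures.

Areal heat capacity C = ρc_p × D = 4.19×10^6 × 8.63 = 3.62×10^7 J/(m^2 K).
Relaxation time τ = C / λ = 3.62×10^7 / 1.43 = 2.53×10^7 s.
In days: 2.53×10^7 s / (86400 s/day) = 293 days.

293 days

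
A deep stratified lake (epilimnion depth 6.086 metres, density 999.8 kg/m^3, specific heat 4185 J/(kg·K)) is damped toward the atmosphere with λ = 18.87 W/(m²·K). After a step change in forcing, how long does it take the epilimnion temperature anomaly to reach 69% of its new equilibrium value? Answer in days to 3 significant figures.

Areal heat capacity C = ρ c_p D = 999.8 × 4185 × 6.086 = 2.55×10^7 J/(m^2 K).
τ = C / λ = 2.55×10^7 / 18.87 = 1.35×10^6 s.
Fraction reached: 1 − e^(−t/τ) = 0.69 ⇒ t = −τ ln(1 − 0.69) = τ × 1.17.
t = 1.58×10^6 s = 18.3 days.

18.3 days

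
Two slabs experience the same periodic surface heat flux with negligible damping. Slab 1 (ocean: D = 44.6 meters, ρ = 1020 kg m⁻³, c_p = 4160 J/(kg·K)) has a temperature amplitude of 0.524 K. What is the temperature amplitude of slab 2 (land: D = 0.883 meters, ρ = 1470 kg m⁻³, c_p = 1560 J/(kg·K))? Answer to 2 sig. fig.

49 K

C_ocean = 1.89×10^8 J/(m²·K); C_land = 2.02×10^6 J/(m²·K).
A ∝ 1/C ⇒ A_land = A_ocean × C_ocean/C_land = 0.524 × 93.5 = 49.0 K.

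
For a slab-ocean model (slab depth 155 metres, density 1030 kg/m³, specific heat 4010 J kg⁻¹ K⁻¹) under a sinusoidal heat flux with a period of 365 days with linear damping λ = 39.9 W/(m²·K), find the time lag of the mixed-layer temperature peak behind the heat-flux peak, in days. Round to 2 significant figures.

74 days

Areal heat capacity C = ρ c_p D = 1030 × 4010 × 155 = 6.40×10^8 J/(m^2 K).
ω = 2π / 3.15×10^7 s = 1.99×10^-7 s⁻¹.
Phase lag φ = arctan(Cω/λ) = arctan(128/39.9) = 1.27 rad.
Time lag = φ / ω = 1.27 / 1.99×10^-7 = 6.36×10^6 s = 73.6 days.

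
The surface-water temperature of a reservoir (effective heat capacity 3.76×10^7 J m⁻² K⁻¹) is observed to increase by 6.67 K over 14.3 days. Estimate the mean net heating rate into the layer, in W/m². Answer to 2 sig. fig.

200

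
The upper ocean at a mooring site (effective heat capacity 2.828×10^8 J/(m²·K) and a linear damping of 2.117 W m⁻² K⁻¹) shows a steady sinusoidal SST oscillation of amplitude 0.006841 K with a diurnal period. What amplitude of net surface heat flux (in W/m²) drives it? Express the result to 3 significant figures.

Areal heat capacity C = 2.828×10^8 J/(m²·K) (given).
ω = 2π / 86400 s = 7.27×10^-5 s⁻¹.
√((Cω)² + λ²) = √((20600)² + 2.117²) = 20600 W/(m²·K).
F₀ = A × √((Cω)²+λ²) = 0.006841 × 20600 = 141 W/m².

141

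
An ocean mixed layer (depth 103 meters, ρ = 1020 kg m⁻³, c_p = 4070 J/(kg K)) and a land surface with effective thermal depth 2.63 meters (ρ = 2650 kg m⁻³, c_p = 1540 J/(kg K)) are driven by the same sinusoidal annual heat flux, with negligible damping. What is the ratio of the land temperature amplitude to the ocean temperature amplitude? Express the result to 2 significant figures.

40

C_ocean = 1020 × 4070 × 103 = 4.28×10^8 J/(m²·K).
C_land = 2650 × 1540 × 2.63 = 1.07×10^7 J/(m²·K).
Undamped amplitude ∝ 1/C, so A_land/A_ocean = C_ocean/C_land = 39.8.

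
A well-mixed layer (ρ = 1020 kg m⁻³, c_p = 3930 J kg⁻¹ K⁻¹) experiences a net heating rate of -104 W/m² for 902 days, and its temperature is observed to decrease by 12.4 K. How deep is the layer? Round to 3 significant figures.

163 m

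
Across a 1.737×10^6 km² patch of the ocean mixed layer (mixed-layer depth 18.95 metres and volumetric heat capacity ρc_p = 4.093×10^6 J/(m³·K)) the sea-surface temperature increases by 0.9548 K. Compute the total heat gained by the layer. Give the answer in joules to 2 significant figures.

Areal heat capacity C = ρc_p × D = 4.093×10^6 × 18.95 = 7.76×10^7 J/(m^2 K).
Heat per unit area: q = C ΔT = 7.76×10^7 × 0.9548 = 7.41×10^7 J/m².
Total heat: Q = q × A = 7.41×10^7 × (1.737×10^6 × 10⁶ m²) = 1.29×10^20 J.

1.3×10^20 J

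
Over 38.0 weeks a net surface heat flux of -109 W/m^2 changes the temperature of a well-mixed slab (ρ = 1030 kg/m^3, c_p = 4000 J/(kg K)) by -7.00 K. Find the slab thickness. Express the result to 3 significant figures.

86.9 m

Heat input Q = F Δt = -109 × 2.30×10^7 s = -2.51×10^9 J/m².
Required areal heat capacity C = Q / ΔT = 3.58×10^8 J/(m²·K).
Depth D = C / (ρ c_p) = 3.58×10^8 / (1030 × 4000) = 86.9 m.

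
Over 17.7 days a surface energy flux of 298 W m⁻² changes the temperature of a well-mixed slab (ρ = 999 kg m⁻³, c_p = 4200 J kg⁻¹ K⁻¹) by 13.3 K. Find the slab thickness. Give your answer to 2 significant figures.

Heat input Q = F Δt = 298 × 1.53×10^6 s = 4.56×10^8 J/m².
Required areal heat capacity C = Q / ΔT = 3.43×10^7 J/(m²·K).
Depth D = C / (ρ c_p) = 3.43×10^7 / (999 × 4200) = 8.17 m.

8.2 m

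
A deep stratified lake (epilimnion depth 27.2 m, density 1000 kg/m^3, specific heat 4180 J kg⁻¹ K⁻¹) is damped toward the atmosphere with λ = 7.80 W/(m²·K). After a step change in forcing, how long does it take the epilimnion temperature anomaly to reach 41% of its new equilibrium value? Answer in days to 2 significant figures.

Areal heat capacity C = ρ c_p D = 1000 × 4180 × 27.2 = 1.14×10^8 J/(m²·K).
τ = C / λ = 1.14×10^8 / 7.80 = 1.46×10^7 s.
Fraction reached: 1 − e^(−t/τ) = 0.41 ⇒ t = −τ ln(1 − 0.41) = τ × 0.528.
t = 7.69×10^6 s = 89.0 days.

89 days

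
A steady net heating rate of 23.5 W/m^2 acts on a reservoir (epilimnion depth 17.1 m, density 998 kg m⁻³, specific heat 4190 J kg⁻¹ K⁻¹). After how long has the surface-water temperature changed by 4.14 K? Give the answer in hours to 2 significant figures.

3500 hours

Areal heat capacity C = ρ c_p D = 998 × 4190 × 17.1 = 7.15×10^7 J m⁻² K⁻¹.
Time required: Δt = C ΔT / F = 7.15×10^7 × 4.14 / 23.5 = 1.26×10^7 s.
In hours: 1.26×10^7 s / (3600 s/hour) = 3500 hours.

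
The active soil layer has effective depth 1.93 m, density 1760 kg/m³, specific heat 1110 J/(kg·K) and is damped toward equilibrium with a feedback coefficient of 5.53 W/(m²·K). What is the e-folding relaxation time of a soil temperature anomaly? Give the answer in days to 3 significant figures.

Areal heat capacity C = ρ c_p D = 1760 × 1110 × 1.93 = 3.77×10^6 J/(m^2 K).
Relaxation time τ = C / λ = 3.77×10^6 / 5.53 = 6.82×10^5 s.
In days: 6.82×10^5 s / (86400 s/day) = 7.89 days.

7.89 days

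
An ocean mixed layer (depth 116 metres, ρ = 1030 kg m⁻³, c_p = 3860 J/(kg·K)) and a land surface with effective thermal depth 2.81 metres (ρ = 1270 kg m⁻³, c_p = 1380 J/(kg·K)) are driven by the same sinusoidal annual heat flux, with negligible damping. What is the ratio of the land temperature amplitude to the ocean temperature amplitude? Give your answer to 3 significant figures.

93.6

C_ocean = 1030 × 3860 × 116 = 4.61×10^8 J/(m²·K).
C_land = 1270 × 1380 × 2.81 = 4.92×10^6 J/(m²·K).
Undamped amplitude ∝ 1/C, so A_land/A_ocean = C_ocean/C_land = 93.6.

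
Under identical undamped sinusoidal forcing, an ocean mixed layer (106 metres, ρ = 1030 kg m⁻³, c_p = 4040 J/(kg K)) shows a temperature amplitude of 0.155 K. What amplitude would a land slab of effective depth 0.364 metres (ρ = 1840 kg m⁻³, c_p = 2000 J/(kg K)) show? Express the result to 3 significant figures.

51.0 K

C_ocean = 4.41×10^8 J/(m²·K); C_land = 1.34×10^6 J/(m²·K).
A ∝ 1/C ⇒ A_land = A_ocean × C_ocean/C_land = 0.155 × 329 = 51.0 K.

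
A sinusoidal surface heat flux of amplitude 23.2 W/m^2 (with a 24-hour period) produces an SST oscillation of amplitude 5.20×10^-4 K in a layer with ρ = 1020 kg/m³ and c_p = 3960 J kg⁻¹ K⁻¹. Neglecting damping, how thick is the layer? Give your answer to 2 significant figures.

ω = 2π / 86400 s = 7.27×10^-5 s⁻¹.
Required C = F₀ / (A ω) = 23.2 / (5.20×10^-4 × 7.27×10^-5) = 6.14×10^8 J/(m²·K).
D = C / (ρ c_p) = 6.14×10^8 / (1020 × 3960) = 152 m.

150 m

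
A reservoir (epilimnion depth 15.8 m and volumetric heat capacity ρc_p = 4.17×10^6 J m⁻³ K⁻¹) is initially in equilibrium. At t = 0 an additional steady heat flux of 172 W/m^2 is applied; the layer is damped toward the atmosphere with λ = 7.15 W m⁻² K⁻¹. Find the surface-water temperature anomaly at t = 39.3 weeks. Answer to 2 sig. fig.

22 K

Areal heat capacity C = ρc_p × D = 4.17×10^6 × 15.8 = 6.59×10^7 J/(m^2 K).
τ = C / λ = 6.59×10^7 / 7.15 = 9.21×10^6 s.
Equilibrium anomaly ΔT_eq = F / λ = 172 / 7.15 = 24.1 K.
t = 39.3 weeks = 2.38×10^7 s, so t/τ = 2.58.
ΔT(t) = ΔT_eq (1 − e^(−t/τ)) = 24.1 × (1 − e^−2.58) = 22.2 K.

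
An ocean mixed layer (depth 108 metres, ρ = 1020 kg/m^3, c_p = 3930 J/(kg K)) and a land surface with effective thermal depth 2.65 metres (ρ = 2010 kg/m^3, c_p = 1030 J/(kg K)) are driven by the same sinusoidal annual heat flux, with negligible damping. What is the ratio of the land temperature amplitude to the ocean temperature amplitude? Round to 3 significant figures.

C_ocean = 1020 × 3930 × 108 = 4.33×10^8 J/(m²·K).
C_land = 2010 × 1030 × 2.65 = 5.49×10^6 J/(m²·K).
Undamped amplitude ∝ 1/C, so A_land/A_ocean = C_ocean/C_land = 78.9.

78.9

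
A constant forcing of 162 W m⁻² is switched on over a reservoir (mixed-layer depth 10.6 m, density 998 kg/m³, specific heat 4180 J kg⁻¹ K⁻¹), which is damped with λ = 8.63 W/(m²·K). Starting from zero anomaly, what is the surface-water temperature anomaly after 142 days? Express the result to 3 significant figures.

17.1 K

Areal heat capacity C = ρ c_p D = 998 × 4180 × 10.6 = 4.42×10^7 J m⁻² K⁻¹.
τ = C / λ = 4.42×10^7 / 8.63 = 5.12×10^6 s.
Equilibrium anomaly ΔT_eq = F / λ = 162 / 8.63 = 18.8 K.
t = 142 days = 1.23×10^7 s, so t/τ = 2.39.
ΔT(t) = ΔT_eq (1 − e^(−t/τ)) = 18.8 × (1 − e^−2.39) = 17.1 K.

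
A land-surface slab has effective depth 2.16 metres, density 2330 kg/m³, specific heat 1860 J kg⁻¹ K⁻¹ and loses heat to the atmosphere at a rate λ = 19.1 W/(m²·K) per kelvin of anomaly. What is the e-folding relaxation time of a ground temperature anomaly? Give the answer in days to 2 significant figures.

Areal heat capacity C = ρ c_p D = 2330 × 1860 × 2.16 = 9.36×10^6 J/(m^2 K).
Relaxation time τ = C / λ = 9.36×10^6 / 19.1 = 4.90×10^5 s.
In days: 4.90×10^5 s / (86400 s/day) = 5.67 days.

5.7 days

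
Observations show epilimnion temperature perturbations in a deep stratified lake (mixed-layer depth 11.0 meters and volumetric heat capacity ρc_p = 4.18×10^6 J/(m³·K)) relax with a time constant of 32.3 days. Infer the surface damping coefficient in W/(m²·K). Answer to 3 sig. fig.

Areal heat capacity C = ρc_p × D = 4.18×10^6 × 11.0 = 4.60×10^7 J/(m²·K).
τ = 32.3 days = 2.79×10^6 s.
λ = C / τ = 4.60×10^7 / 2.79×10^6 = 16.5 W/(m²·K).

16.5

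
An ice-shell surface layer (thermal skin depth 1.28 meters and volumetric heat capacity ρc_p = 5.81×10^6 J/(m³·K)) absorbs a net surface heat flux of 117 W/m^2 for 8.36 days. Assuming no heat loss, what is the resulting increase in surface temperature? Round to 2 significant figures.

11 K

Areal heat capacity C = ρc_p × D = 5.81×10^6 × 1.28 = 7.44×10^6 J/(m^2 K).
Net heat input Q = F Δt = 117 × (8.36 days × 86400 s/day) = 8.45×10^7 J/m².
ΔT = Q / C = 8.45×10^7 / 7.44×10^6 = 11.4 K.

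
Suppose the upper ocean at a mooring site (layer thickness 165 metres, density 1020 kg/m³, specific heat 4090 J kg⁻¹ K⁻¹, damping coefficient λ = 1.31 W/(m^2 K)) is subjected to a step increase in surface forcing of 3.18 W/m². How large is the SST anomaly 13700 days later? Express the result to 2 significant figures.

Areal heat capacity C = ρ c_p D = 1020 × 4090 × 165 = 6.88×10^8 J/(m^2 K).
τ = C / λ = 6.88×10^8 / 1.31 = 5.25×10^8 s.
Equilibrium anomaly ΔT_eq = F / λ = 3.18 / 1.31 = 2.43 K.
t = 13700 days = 1.18×10^9 s, so t/τ = 2.25.
ΔT(t) = ΔT_eq (1 − e^(−t/τ)) = 2.43 × (1 − e^−2.25) = 2.17 K.

2.2 K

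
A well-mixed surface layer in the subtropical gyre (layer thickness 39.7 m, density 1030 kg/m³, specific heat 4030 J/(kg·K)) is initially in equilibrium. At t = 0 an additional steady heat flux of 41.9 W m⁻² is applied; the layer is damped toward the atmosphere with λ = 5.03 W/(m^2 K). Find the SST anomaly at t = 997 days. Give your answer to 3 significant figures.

7.73 K

Areal heat capacity C = ρ c_p D = 1030 × 4030 × 39.7 = 1.65×10^8 J/(m²·K).
τ = C / λ = 1.65×10^8 / 5.03 = 3.28×10^7 s.
Equilibrium anomaly ΔT_eq = F / λ = 41.9 / 5.03 = 8.33 K.
t = 997 days = 8.61×10^7 s, so t/τ = 2.63.
ΔT(t) = ΔT_eq (1 − e^(−t/τ)) = 8.33 × (1 − e^−2.63) = 7.73 K.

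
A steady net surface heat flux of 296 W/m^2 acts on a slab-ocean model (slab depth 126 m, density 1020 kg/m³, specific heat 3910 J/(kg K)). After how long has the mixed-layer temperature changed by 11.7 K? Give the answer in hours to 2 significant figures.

5500 hours

Areal heat capacity C = ρ c_p D = 1020 × 3910 × 126 = 5.03×10^8 J m⁻² K⁻¹.
Time required: Δt = C ΔT / F = 5.03×10^8 × 11.7 / 296 = 1.99×10^7 s.
In hours: 1.99×10^7 s / (3600 s/hour) = 5520 hours.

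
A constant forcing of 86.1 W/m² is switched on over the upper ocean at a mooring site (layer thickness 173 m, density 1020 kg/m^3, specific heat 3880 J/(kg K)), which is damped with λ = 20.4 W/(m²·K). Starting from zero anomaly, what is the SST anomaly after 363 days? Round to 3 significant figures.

2.56 K

Areal heat capacity C = ρ c_p D = 1020 × 3880 × 173 = 6.85×10^8 J/(m^2 K).
τ = C / λ = 6.85×10^8 / 20.4 = 3.36×10^7 s.
Equilibrium anomaly ΔT_eq = F / λ = 86.1 / 20.4 = 4.22 K.
t = 363 days = 3.14×10^7 s, so t/τ = 0.934.
ΔT(t) = ΔT_eq (1 − e^(−t/τ)) = 4.22 × (1 − e^−0.934) = 2.56 K.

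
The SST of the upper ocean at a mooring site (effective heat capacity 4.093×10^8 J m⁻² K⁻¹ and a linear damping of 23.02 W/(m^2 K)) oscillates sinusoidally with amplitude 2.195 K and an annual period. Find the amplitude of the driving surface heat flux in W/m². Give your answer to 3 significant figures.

186

Areal heat capacity C = 4.093×10^8 J m⁻² K⁻¹ (given).
ω = 2π / 3.15×10^7 s = 1.99×10^-7 s⁻¹.
√((Cω)² + λ²) = √((81.5)² + 23.02²) = 84.7 W/(m²·K).
F₀ = A × √((Cω)²+λ²) = 2.195 × 84.7 = 186 W/m².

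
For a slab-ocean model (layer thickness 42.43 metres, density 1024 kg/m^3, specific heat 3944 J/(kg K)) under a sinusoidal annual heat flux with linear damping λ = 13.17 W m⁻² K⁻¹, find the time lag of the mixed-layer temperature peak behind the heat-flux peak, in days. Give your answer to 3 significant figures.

69.9 days

Areal heat capacity C = ρ c_p D = 1024 × 3944 × 42.43 = 1.71×10^8 J/(m²·K).
ω = 2π / 3.15×10^7 s = 1.99×10^-7 s⁻¹.
Phase lag φ = arctan(Cω/λ) = arctan(34.1/13.17) = 1.20 rad.
Time lag = φ / ω = 1.20 / 1.99×10^-7 = 6.04×10^6 s = 69.9 days.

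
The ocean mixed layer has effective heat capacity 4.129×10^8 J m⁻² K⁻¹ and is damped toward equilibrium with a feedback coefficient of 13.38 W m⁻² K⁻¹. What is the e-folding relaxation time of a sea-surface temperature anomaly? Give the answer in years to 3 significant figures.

0.978 years

Areal heat capacity C = 4.129×10^8 J m⁻² K⁻¹ (given).
Relaxation time τ = C / λ = 4.13×10^8 / 13.38 = 3.09×10^7 s.
In years: 3.09×10^7 s / (3.156×10^7 s/year) = 0.978 years.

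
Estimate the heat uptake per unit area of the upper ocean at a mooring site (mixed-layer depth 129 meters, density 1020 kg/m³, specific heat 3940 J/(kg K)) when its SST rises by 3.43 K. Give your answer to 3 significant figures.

1.78×10^9

Areal heat capacity C = ρ c_p D = 1020 × 3940 × 129 = 5.18×10^8 J/(m^2 K).
ΔQ = C ΔT = 5.18×10^8 × 3.43 = 1.78×10^9 J/m².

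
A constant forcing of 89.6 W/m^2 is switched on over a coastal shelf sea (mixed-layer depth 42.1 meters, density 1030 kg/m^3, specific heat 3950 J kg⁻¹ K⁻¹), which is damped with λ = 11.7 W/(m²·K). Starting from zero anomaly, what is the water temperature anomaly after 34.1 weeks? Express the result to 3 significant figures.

5.79 K

Areal heat capacity C = ρ c_p D = 1030 × 3950 × 42.1 = 1.71×10^8 J/(m²·K).
τ = C / λ = 1.71×10^8 / 11.7 = 1.46×10^7 s.
Equilibrium anomaly ΔT_eq = F / λ = 89.6 / 11.7 = 7.66 K.
t = 34.1 weeks = 2.06×10^7 s, so t/τ = 1.41.
ΔT(t) = ΔT_eq (1 − e^(−t/τ)) = 7.66 × (1 − e^−1.41) = 5.79 K.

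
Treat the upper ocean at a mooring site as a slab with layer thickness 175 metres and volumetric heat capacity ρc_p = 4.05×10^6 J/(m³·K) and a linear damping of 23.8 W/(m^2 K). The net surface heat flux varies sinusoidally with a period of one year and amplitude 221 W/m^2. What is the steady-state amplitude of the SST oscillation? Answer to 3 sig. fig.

1.54 K

Areal heat capacity C = ρc_p × D = 4.05×10^6 × 175 = 7.09×10^8 J/(m^2 K).
Angular frequency ω = 2π / T = 2π / 3.15×10^7 s = 1.99×10^-7 s⁻¹.
√((Cω)² + λ²) = √((141)² + 23.8²) = 143 W/(m²·K).
Amplitude A = F₀ / √((Cω)²+λ²) = 221 / 143 = 1.54 K.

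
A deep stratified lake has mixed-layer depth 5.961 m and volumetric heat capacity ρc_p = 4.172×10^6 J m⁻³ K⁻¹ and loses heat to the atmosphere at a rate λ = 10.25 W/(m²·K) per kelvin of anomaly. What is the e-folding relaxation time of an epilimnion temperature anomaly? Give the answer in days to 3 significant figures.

28.1 days

Areal heat capacity C = ρc_p × D = 4.172×10^6 × 5.961 = 2.49×10^7 J m⁻² K⁻¹.
Relaxation time τ = C / λ = 2.49×10^7 / 10.25 = 2.43×10^6 s.
In days: 2.43×10^6 s / (86400 s/day) = 28.1 days.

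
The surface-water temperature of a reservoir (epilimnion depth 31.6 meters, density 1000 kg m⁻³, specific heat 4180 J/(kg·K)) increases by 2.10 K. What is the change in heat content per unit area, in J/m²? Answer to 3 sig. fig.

2.77×10^8

Areal heat capacity C = ρ c_p D = 1000 × 4180 × 31.6 = 1.32×10^8 J/(m^2 K).
ΔQ = C ΔT = 1.32×10^8 × 2.10 = 2.77×10^8 J/m².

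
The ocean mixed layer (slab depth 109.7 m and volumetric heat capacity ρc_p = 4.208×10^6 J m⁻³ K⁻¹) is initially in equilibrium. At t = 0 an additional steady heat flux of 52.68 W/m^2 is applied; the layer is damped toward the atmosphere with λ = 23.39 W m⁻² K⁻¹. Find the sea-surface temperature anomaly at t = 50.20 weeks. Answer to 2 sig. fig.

Areal heat capacity C = ρc_p × D = 4.208×10^6 × 109.7 = 4.62×10^8 J/(m^2 K).
τ = C / λ = 4.62×10^8 / 23.39 = 1.97×10^7 s.
Equilibrium anomaly ΔT_eq = F / λ = 52.68 / 23.39 = 2.25 K.
t = 50.20 weeks = 3.04×10^7 s, so t/τ = 1.54.
ΔT(t) = ΔT_eq (1 − e^(−t/τ)) = 2.25 × (1 − e^−1.54) = 1.77 K.

1.8 K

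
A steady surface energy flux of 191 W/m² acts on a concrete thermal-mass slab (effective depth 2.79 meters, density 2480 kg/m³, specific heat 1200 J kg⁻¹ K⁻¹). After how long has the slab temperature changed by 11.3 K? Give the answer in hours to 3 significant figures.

136 hours

Areal heat capacity C = ρ c_p D = 2480 × 1200 × 2.79 = 8.30×10^6 J m⁻² K⁻¹.
Time required: Δt = C ΔT / F = 8.30×10^6 × 11.3 / 191 = 4.91×10^5 s.
In hours: 4.91×10^5 s / (3600 s/hour) = 136 hours.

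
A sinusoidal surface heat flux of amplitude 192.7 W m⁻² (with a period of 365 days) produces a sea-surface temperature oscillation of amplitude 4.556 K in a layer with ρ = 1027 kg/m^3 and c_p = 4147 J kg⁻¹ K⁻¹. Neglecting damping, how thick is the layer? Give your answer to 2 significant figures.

ω = 2π / 3.15×10^7 s = 1.99×10^-7 s⁻¹.
Required C = F₀ / (A ω) = 192.7 / (4.556 × 1.99×10^-7) = 2.12×10^8 J/(m²·K).
D = C / (ρ c_p) = 2.12×10^8 / (1027 × 4147) = 49.8 m.

50 m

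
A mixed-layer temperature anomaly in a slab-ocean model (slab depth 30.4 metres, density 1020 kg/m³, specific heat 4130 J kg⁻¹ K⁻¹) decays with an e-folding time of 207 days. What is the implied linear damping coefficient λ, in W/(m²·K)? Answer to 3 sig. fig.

7.16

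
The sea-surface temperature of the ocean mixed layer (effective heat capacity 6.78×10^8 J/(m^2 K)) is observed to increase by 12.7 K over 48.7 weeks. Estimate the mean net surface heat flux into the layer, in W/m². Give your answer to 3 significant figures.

292

Areal heat capacity C = 6.78×10^8 J/(m^2 K) (given).
Required heat per unit area: Q = C ΔT = 6.78×10^8 × 12.7 = 8.61×10^9 J/m².
Flux F = Q / Δt = 8.61×10^9 / 2.95×10^7 s = 292 W/m².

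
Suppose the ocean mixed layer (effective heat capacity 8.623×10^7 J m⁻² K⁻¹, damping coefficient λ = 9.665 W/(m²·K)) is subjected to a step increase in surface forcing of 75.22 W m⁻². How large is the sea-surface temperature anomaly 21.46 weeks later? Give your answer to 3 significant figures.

Areal heat capacity C = 8.623×10^7 J m⁻² K⁻¹ (given).
τ = C / λ = 8.62×10^7 / 9.665 = 8.92×10^6 s.
Equilibrium anomaly ΔT_eq = F / λ = 75.22 / 9.665 = 7.78 K.
t = 21.46 weeks = 1.30×10^7 s, so t/τ = 1.45.
ΔT(t) = ΔT_eq (1 − e^(−t/τ)) = 7.78 × (1 − e^−1.45) = 5.97 K.

5.97 K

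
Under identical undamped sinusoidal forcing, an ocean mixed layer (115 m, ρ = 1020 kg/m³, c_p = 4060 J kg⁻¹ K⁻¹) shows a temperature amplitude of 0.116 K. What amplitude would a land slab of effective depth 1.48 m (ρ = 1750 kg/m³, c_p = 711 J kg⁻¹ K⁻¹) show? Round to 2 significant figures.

30 K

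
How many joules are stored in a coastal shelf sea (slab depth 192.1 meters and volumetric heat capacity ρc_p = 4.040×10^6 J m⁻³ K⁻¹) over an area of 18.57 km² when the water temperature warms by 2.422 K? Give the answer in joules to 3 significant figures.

3.49×10^16 J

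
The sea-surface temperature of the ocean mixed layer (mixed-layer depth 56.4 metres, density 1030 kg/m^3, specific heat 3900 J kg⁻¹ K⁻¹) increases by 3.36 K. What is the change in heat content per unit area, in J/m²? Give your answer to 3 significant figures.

7.61×10^8

Areal heat capacity C = ρ c_p D = 1030 × 3900 × 56.4 = 2.27×10^8 J/(m²·K).
ΔQ = C ΔT = 2.27×10^8 × 3.36 = 7.61×10^8 J/m².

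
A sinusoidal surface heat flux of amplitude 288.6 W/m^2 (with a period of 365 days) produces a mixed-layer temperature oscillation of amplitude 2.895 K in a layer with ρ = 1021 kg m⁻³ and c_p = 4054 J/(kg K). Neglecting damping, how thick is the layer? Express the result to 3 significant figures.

121 m

ω = 2π / 3.15×10^7 s = 1.99×10^-7 s⁻¹.
Required C = F₀ / (A ω) = 288.6 / (2.895 × 1.99×10^-7) = 5.00×10^8 J/(m²·K).
D = C / (ρ c_p) = 5.00×10^8 / (1021 × 4054) = 121 m.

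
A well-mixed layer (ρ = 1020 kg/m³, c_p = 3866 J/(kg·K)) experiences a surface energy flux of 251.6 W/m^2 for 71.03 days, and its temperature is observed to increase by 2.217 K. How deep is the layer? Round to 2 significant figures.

Heat input Q = F Δt = 251.6 × 6.14×10^6 s = 1.54×10^9 J/m².
Required areal heat capacity C = Q / ΔT = 6.96×10^8 J/(m²·K).
Depth D = C / (ρ c_p) = 6.96×10^8 / (1020 × 3866) = 177 m.

180 m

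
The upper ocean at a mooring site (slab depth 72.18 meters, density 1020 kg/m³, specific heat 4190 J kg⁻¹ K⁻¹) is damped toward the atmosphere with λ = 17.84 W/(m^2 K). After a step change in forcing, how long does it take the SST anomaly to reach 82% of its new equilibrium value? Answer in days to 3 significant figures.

Areal heat capacity C = ρ c_p D = 1020 × 4190 × 72.18 = 3.08×10^8 J/(m^2 K).
τ = C / λ = 3.08×10^8 / 17.84 = 1.73×10^7 s.
Fraction reached: 1 − e^(−t/τ) = 0.82 ⇒ t = −τ ln(1 − 0.82) = τ × 1.71.
t = 2.97×10^7 s = 343 days.

343 days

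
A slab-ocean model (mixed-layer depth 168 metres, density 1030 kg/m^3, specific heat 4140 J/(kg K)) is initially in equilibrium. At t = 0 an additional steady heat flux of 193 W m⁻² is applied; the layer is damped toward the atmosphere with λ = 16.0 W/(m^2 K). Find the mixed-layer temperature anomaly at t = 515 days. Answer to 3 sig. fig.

7.60 K

Areal heat capacity C = ρ c_p D = 1030 × 4140 × 168 = 7.16×10^8 J m⁻² K⁻¹.
τ = C / λ = 7.16×10^8 / 16.0 = 4.48×10^7 s.
Equilibrium anomaly ΔT_eq = F / λ = 193 / 16.0 = 12.1 K.
t = 515 days = 4.45×10^7 s, so t/τ = 0.994.
ΔT(t) = ΔT_eq (1 − e^(−t/τ)) = 12.1 × (1 − e^−0.994) = 7.60 K.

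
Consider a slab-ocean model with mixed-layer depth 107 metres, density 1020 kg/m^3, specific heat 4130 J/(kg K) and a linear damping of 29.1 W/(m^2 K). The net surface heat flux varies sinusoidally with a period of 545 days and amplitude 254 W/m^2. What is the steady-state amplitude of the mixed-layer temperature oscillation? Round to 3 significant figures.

Areal heat capacity C = ρ c_p D = 1020 × 4130 × 107 = 4.51×10^8 J/(m²·K).
Angular frequency ω = 2π / T = 2π / 4.71×10^7 s = 1.33×10^-7 s⁻¹.
√((Cω)² + λ²) = √((60.1)² + 29.1²) = 66.8 W/(m²·K).
Amplitude A = F₀ / √((Cω)²+λ²) = 254 / 66.8 = 3.80 K.

3.80 K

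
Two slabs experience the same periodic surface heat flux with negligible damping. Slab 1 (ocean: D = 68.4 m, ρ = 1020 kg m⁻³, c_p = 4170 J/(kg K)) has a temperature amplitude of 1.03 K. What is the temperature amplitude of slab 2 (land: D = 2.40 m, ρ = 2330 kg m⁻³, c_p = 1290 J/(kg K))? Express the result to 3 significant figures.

41.5 K

C_ocean = 2.91×10^8 J/(m²·K); C_land = 7.21×10^6 J/(m²·K).
A ∝ 1/C ⇒ A_land = A_ocean × C_ocean/C_land = 1.03 × 40.3 = 41.5 K.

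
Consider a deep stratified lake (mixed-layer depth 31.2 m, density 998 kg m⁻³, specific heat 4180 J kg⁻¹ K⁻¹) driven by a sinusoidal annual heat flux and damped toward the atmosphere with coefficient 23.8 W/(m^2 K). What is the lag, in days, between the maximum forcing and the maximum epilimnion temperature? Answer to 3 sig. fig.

48.1 days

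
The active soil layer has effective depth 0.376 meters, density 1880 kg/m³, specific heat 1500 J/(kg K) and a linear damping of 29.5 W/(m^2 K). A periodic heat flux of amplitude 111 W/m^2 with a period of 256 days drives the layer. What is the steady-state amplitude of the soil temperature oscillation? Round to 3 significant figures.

3.76 K

Areal heat capacity C = ρ c_p D = 1880 × 1500 × 0.376 = 1.06×10^6 J/(m^2 K).
Angular frequency ω = 2π / T = 2π / 2.21×10^7 s = 2.84×10^-7 s⁻¹.
√((Cω)² + λ²) = √((0.301)² + 29.5²) = 29.5 W/(m²·K).
Amplitude A = F₀ / √((Cω)²+λ²) = 111 / 29.5 = 3.76 K.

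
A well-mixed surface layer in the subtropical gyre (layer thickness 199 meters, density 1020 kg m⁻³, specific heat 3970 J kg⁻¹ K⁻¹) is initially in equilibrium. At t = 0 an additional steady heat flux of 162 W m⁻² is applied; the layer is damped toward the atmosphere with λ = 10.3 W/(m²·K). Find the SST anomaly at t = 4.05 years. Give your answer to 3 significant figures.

Areal heat capacity C = ρ c_p D = 1020 × 3970 × 199 = 8.06×10^8 J m⁻² K⁻¹.
τ = C / λ = 8.06×10^8 / 10.3 = 7.82×10^7 s.
Equilibrium anomaly ΔT_eq = F / λ = 162 / 10.3 = 15.7 K.
t = 4.05 years = 1.28×10^8 s, so t/τ = 1.63.
ΔT(t) = ΔT_eq (1 − e^(−t/τ)) = 15.7 × (1 − e^−1.63) = 12.7 K.

12.7 K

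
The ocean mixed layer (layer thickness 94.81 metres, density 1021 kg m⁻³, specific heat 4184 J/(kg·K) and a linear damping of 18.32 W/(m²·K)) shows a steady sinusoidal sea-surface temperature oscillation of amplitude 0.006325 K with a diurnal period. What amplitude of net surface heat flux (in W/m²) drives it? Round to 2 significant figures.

190

Areal heat capacity C = ρ c_p D = 1021 × 4184 × 94.81 = 4.05×10^8 J/(m²·K).
ω = 2π / 86400 s = 7.27×10^-5 s⁻¹.
√((Cω)² + λ²) = √((29500)² + 18.32²) = 29500 W/(m²·K).
F₀ = A × √((Cω)²+λ²) = 0.006325 × 29500 = 186 W/m².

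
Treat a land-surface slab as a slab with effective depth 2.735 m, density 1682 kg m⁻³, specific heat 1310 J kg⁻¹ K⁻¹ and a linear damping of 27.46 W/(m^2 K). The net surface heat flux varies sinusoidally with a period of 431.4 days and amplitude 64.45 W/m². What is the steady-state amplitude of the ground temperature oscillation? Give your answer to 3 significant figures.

Areal heat capacity C = ρ c_p D = 1682 × 1310 × 2.735 = 6.03×10^6 J/(m^2 K).
Angular frequency ω = 2π / T = 2π / 3.73×10^7 s = 1.69×10^-7 s⁻¹.
√((Cω)² + λ²) = √((1.02)² + 27.46²) = 27.5 W/(m²·K).
Amplitude A = F₀ / √((Cω)²+λ²) = 64.45 / 27.5 = 2.35 K.

2.35 K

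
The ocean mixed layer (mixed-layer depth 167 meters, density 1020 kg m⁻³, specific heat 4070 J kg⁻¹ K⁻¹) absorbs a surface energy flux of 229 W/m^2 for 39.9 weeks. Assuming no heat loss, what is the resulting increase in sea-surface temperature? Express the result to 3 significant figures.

7.97 K

Areal heat capacity C = ρ c_p D = 1020 × 4070 × 167 = 6.93×10^8 J/(m^2 K).
Net heat input Q = F Δt = 229 × (39.9 weeks × 6.048×10^5 s/week) = 5.53×10^9 J/m².
ΔT = Q / C = 5.53×10^9 / 6.93×10^8 = 7.97 K.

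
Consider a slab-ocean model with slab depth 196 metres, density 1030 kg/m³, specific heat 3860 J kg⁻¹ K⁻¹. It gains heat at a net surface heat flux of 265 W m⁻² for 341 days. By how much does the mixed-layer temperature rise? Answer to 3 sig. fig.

10.0 K

Areal heat capacity C = ρ c_p D = 1030 × 3860 × 196 = 7.79×10^8 J/(m^2 K).
Net heat input Q = F Δt = 265 × (341 days × 86400 s/day) = 7.81×10^9 J/m².
ΔT = Q / C = 7.81×10^9 / 7.79×10^8 = 10.0 K.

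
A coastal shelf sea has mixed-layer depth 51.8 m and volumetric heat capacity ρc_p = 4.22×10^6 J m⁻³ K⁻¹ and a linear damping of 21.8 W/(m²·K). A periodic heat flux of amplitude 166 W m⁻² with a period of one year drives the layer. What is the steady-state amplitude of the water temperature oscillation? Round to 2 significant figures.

Areal heat capacity C = ρc_p × D = 4.22×10^6 × 51.8 = 2.19×10^8 J m⁻² K⁻¹.
Angular frequency ω = 2π / T = 2π / 3.15×10^7 s = 1.99×10^-7 s⁻¹.
√((Cω)² + λ²) = √((43.6)² + 21.8²) = 48.7 W/(m²·K).
Amplitude A = F₀ / √((Cω)²+λ²) = 166 / 48.7 = 3.41 K.

3.4 K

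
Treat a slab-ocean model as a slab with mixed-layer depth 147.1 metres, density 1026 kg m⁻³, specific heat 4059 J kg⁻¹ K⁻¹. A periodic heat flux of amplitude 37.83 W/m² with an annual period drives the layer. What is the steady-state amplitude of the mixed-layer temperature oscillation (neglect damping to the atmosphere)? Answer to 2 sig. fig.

0.31 K

Areal heat capacity C = ρ c_p D = 1026 × 4059 × 147.1 = 6.13×10^8 J/(m²·K).
Angular frequency ω = 2π / T = 2π / 3.15×10^7 s = 1.99×10^-7 s⁻¹.
Cω = 6.13×10^8 × 1.99×10^-7 = 122 W/(m²·K).
Amplitude A = F₀ / (Cω) = 37.83 / 122 = 0.310 K.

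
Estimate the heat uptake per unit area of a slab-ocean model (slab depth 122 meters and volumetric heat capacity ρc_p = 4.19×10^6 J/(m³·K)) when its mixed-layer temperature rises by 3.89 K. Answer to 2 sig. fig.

Areal heat capacity C = ρc_p × D = 4.19×10^6 × 122 = 5.11×10^8 J/(m^2 K).
ΔQ = C ΔT = 5.11×10^8 × 3.89 = 1.99×10^9 J/m².

2.0×10^9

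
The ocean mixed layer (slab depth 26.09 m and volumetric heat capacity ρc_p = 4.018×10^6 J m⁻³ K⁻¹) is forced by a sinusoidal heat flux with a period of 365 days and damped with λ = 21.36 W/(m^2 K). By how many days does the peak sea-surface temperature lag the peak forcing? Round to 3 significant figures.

45.0 days

Areal heat capacity C = ρc_p × D = 4.018×10^6 × 26.09 = 1.05×10^8 J/(m^2 K).
ω = 2π / 3.15×10^7 s = 1.99×10^-7 s⁻¹.
Phase lag φ = arctan(Cω/λ) = arctan(20.9/21.36) = 0.774 rad.
Time lag = φ / ω = 0.774 / 1.99×10^-7 = 3.89×10^6 s = 45.0 days.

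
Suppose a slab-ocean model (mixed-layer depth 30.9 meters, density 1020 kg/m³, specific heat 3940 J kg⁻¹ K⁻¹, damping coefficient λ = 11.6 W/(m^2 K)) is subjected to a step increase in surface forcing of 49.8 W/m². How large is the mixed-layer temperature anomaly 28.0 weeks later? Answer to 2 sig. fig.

3.4 K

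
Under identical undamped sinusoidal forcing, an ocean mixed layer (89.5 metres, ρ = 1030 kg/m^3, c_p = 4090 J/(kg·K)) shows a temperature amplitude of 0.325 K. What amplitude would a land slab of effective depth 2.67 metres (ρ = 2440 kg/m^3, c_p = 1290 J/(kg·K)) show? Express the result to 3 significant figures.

C_ocean = 3.77×10^8 J/(m²·K); C_land = 8.40×10^6 J/(m²·K).
A ∝ 1/C ⇒ A_land = A_ocean × C_ocean/C_land = 0.325 × 44.9 = 14.6 K.

14.6 K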